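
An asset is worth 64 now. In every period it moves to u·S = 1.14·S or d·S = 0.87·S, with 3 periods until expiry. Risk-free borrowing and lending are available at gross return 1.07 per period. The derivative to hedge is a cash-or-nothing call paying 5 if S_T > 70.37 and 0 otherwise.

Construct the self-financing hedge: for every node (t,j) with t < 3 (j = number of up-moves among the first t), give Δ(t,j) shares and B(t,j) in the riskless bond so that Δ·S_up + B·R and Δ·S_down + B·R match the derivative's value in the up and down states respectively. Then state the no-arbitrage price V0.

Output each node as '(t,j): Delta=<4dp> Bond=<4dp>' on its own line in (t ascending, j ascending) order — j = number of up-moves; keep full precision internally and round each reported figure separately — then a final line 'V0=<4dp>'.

Under the risk-neutral measure, an up-move has probability p* = (R−d)/(u−d) = 0.7407 and values discount at R = 1.07.
Payoff layer (t=3): V(3,0)=0.0000, V(3,1)=0.0000, V(3,2)=5.0000, V(3,3)=5.0000
  t=2,j=0: stock 48.4416 → up 55.2234 (V=0.0000), down 42.1442 (V=0.0000). Price 0.0000; hedge Δ=0.0000, bond B=0.0000.
  t=2,j=1: stock 63.4752 → up 72.3617 (V=5.0000), down 55.2234 (V=0.0000). Price 3.4614; hedge Δ=0.2917, bond B=-15.0571.
  t=2,j=2: stock 83.1744 → up 94.8188 (V=5.0000), down 72.3617 (V=5.0000). Price 4.6729; hedge Δ=0.0000, bond B=4.6729.
  t=1,j=0: stock 55.6800 → up 63.4752 (V=3.4614), down 48.4416 (V=0.0000). Price 2.3963; hedge Δ=0.2302, bond B=-10.4238.
  t=1,j=1: stock 72.9600 → up 83.1744 (V=4.6729), down 63.4752 (V=3.4614). Price 4.0737; hedge Δ=0.0615, bond B=-0.4134.
  t=0,j=0: stock 64.0000 → up 72.9600 (V=4.0737), down 55.6800 (V=2.3963). Price 3.4007; hedge Δ=0.0971, bond B=-2.8118.
Root portfolio cost Δ·64+B reproduces V0=3.4007.

(0,0): Delta=0.0971 Bond=-2.8118
(1,0): Delta=0.2302 Bond=-10.4238
(1,1): Delta=0.0615 Bond=-0.4134
(2,0): Delta=0.0000 Bond=0.0000
(2,1): Delta=0.2917 Bond=-15.0571
(2,2): Delta=0.0000 Bond=4.6729
V0=3.4007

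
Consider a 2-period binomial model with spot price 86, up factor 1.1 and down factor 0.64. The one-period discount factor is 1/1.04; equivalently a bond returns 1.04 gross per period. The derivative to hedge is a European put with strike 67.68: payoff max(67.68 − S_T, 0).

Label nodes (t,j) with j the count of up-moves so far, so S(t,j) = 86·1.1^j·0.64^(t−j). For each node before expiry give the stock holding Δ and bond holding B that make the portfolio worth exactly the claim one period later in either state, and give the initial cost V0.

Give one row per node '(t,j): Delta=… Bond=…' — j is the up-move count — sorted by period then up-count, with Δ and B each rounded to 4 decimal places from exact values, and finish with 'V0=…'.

Since d<R<u, set p* = (R−d)/(u−d) = 0.8696; price each node as the discounted p*-expectation of its children.
Terminal values V(2,·): V(2,0)=32.4544, V(2,1)=7.1360, V(2,2)=0.0000
  t=1,j=0: stock 55.0400 → up 60.5440 (V=7.1360), down 35.2256 (V=32.4544). Price 10.0369; hedge Δ=-1.0000, bond B=65.0769.
  t=1,j=1: stock 94.6000 → up 104.0600 (V=0.0000), down 60.5440 (V=7.1360). Price 0.8950; hedge Δ=-0.1640, bond B=16.4080.
  t=0,j=0: stock 86.0000 → up 94.6000 (V=0.8950), down 55.0400 (V=10.0369). Price 2.0071; hedge Δ=-0.2311, bond B=21.8809.
Root portfolio cost Δ·86+B reproduces V0=2.0071.

(0,0): Delta=-0.2311 Bond=21.8809
(1,0): Delta=-1.0000 Bond=65.0769
(1,1): Delta=-0.1640 Bond=16.4080
V0=2.0071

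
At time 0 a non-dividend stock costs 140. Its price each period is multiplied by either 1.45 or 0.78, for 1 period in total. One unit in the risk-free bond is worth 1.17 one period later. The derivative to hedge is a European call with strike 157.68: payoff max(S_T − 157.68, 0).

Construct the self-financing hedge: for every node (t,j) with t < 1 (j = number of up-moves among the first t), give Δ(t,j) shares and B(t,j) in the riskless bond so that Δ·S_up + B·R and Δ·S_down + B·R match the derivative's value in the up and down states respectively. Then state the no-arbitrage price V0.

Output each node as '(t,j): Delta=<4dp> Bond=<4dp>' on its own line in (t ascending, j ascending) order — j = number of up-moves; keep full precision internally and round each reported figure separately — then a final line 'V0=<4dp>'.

(0,0): Delta=0.4832 Bond=-45.0945
V0=22.5473

The replicating-portfolio and risk-neutral prices coincide; use p* = (1.17−0.78)/(1.45−0.78) = 0.5821 for the latter.
Terminal values V(1,·): V(1,0)=0.0000, V(1,1)=45.3200
(0,0): S=140.0000. Δ = (V_up−V_dn)/(S_up−S_dn) = (45.3200−0.0000)/(203.0000−109.2000) = 0.4832. V = [p*·45.3200 + (1−p*)·0.0000]/1.17 = 22.5473. B = V − Δ·S = -45.0945.
The time-0 hedge costs 22.5473, which is the no-arbitrage price.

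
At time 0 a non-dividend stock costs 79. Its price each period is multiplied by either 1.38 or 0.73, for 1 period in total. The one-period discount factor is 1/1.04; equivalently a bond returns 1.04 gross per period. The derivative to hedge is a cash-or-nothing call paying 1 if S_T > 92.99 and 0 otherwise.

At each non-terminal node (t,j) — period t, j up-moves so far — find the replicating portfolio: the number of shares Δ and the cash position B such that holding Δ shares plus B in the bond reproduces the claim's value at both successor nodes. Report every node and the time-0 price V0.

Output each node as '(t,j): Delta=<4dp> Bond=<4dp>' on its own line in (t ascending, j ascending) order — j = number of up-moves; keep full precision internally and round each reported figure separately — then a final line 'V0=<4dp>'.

Since d<R<u, set p* = (R−d)/(u−d) = 0.4769; price each node as the discounted p*-expectation of its children.
Payoff layer (t=1): V(1,0)=0.0000, V(1,1)=1.0000
  t=0,j=0: stock 79.0000 → up 109.0200 (V=1.0000), down 57.6700 (V=0.0000). Price 0.4586; hedge Δ=0.0195, bond B=-1.0799.
Self-financing check: at every node Δ·S+B equals the discounted successor values.

(0,0): Delta=0.0195 Bond=-1.0799
V0=0.4586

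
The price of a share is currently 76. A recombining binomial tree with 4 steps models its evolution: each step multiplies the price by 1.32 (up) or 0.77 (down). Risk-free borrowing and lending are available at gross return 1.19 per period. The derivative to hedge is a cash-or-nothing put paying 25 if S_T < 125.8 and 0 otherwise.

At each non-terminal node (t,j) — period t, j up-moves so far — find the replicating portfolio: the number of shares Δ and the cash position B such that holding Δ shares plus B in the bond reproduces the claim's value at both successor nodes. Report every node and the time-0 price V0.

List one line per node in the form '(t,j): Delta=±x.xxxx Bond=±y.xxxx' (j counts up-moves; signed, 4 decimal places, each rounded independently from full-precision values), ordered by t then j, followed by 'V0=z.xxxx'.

(0,0): Delta=-0.1468 Bond=14.1322
(1,0): Delta=-0.3199 Bond=26.9470
(1,1): Delta=-0.1155 Bond=13.6819
(2,0): Delta=0.0000 Bond=17.6541
(2,1): Delta=-0.3776 Bond=36.5280
(2,2): Delta=-0.0682 Bond=10.0147
(3,0): Delta=0.0000 Bond=21.0084
(3,1): Delta=0.0000 Bond=21.0084
(3,2): Delta=-0.4458 Bond=50.4202
(3,3): Delta=0.0000 Bond=0.0000
V0=2.9787

No-arbitrage ⇒ martingale measure with p* = (R−d)/(u−d) = 0.7636.
Payoff layer (t=4): V(4,0)=25.0000, V(4,1)=25.0000, V(4,2)=25.0000, V(4,3)=0.0000, V(4,4)=0.0000
(3,0): S=34.6965. Δ = (V_up−V_dn)/(S_up−S_dn) = (25.0000−25.0000)/(45.7994−26.7163) = 0.0000. V = [p*·25.0000 + (1−p*)·25.0000]/1.19 = 21.0084. B = V − Δ·S = 21.0084.
(3,1): S=59.4797. Δ = (V_up−V_dn)/(S_up−S_dn) = (25.0000−25.0000)/(78.5132−45.7994) = 0.0000. V = [p*·25.0000 + (1−p*)·25.0000]/1.19 = 21.0084. B = V − Δ·S = 21.0084.
(3,2): S=101.9652. Δ = (V_up−V_dn)/(S_up−S_dn) = (0.0000−25.0000)/(134.5941−78.5132) = -0.4458. V = [p*·0.0000 + (1−p*)·25.0000]/1.19 = 4.9656. B = V − Δ·S = 50.4202.
(3,3): S=174.7976. Δ = (V_up−V_dn)/(S_up−S_dn) = (0.0000−0.0000)/(230.7328−134.5941) = 0.0000. V = [p*·0.0000 + (1−p*)·0.0000]/1.19 = 0.0000. B = V − Δ·S = 0.0000.
(2,0): S=45.0604. Δ = (V_up−V_dn)/(S_up−S_dn) = (21.0084−21.0084)/(59.4797−34.6965) = 0.0000. V = [p*·21.0084 + (1−p*)·21.0084]/1.19 = 17.6541. B = V − Δ·S = 17.6541.
(2,1): S=77.2464. Δ = (V_up−V_dn)/(S_up−S_dn) = (4.9656−21.0084)/(101.9652−59.4797) = -0.3776. V = [p*·4.9656 + (1−p*)·21.0084]/1.19 = 7.3593. B = V − Δ·S = 36.5280.
(2,2): S=132.4224. Δ = (V_up−V_dn)/(S_up−S_dn) = (0.0000−4.9656)/(174.7976−101.9652) = -0.0682. V = [p*·0.0000 + (1−p*)·4.9656]/1.19 = 0.9863. B = V − Δ·S = 10.0147.
(1,0): S=58.5200. Δ = (V_up−V_dn)/(S_up−S_dn) = (7.3593−17.6541)/(77.2464−45.0604) = -0.3199. V = [p*·7.3593 + (1−p*)·17.6541]/1.19 = 8.2291. B = V − Δ·S = 26.9470.
(1,1): S=100.3200. Δ = (V_up−V_dn)/(S_up−S_dn) = (0.9863−7.3593)/(132.4224−77.2464) = -0.1155. V = [p*·0.9863 + (1−p*)·7.3593]/1.19 = 2.0947. B = V − Δ·S = 13.6819.
(0,0): S=76.0000. Δ = (V_up−V_dn)/(S_up−S_dn) = (2.0947−8.2291)/(100.3200−58.5200) = -0.1468. V = [p*·2.0947 + (1−p*)·8.2291]/1.19 = 2.9787. B = V − Δ·S = 14.1322.
Self-financing check: at every node Δ·S+B equals the discounted successor values.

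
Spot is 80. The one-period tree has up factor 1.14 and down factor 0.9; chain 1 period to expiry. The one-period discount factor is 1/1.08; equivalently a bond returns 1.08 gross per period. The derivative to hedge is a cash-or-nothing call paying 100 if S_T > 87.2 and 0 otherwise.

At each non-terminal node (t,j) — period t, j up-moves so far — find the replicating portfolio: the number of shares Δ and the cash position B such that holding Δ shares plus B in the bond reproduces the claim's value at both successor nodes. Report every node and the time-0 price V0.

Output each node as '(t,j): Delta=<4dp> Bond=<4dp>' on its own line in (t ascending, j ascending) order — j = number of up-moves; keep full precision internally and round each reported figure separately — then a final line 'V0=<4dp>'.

(0,0): Delta=5.2083 Bond=-347.2222
V0=69.4444

Since d<R<u, set p* = (R−d)/(u−d) = 0.7500; price each node as the discounted p*-expectation of its children.
Payoff layer (t=1): V(1,0)=0.0000, V(1,1)=100.0000
Node (0,0) S=80.0000: V=(p*·100.0000+(1−p*)·0.0000)/1.08=69.4444; Δ=(100.0000−0.0000)/(91.2000−72.0000)=5.2083; B=V−Δ·S=-347.2222
Check: Δ(0,0)·S0 + B(0,0) = 69.4444 = V0.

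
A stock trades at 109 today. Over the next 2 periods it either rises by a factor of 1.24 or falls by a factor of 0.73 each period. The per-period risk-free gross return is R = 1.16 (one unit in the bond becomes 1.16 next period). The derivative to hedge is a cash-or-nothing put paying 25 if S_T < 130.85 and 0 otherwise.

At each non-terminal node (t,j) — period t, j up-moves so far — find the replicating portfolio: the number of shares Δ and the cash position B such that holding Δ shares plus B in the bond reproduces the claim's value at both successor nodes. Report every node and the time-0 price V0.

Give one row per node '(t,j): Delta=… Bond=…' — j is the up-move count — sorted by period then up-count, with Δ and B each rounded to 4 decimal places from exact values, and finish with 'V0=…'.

Risk-neutral probability p* = (R−d)/(u−d) = (1.16−0.73)/(1.24−0.73) = 0.8431.
Payoff layer (t=2): V(2,0)=25.0000, V(2,1)=25.0000, V(2,2)=0.0000
(1,0): S=79.5700. Δ = (V_up−V_dn)/(S_up−S_dn) = (25.0000−25.0000)/(98.6668−58.0861) = 0.0000. V = [p*·25.0000 + (1−p*)·25.0000]/1.16 = 21.5517. B = V − Δ·S = 21.5517.
(1,1): S=135.1600. Δ = (V_up−V_dn)/(S_up−S_dn) = (0.0000−25.0000)/(167.5984−98.6668) = -0.3627. V = [p*·0.0000 + (1−p*)·25.0000]/1.16 = 3.3807. B = V − Δ·S = 52.4003.
(0,0): S=109.0000. Δ = (V_up−V_dn)/(S_up−S_dn) = (3.3807−21.5517)/(135.1600−79.5700) = -0.3269. V = [p*·3.3807 + (1−p*)·21.5517]/1.16 = 5.3716. B = V − Δ·S = 41.0011.
Each (Δ,B) replicates both successor values, so the strategy is self-financing and V0 is arbitrage-free.

(0,0): Delta=-0.3269 Bond=41.0011
(1,0): Delta=0.0000 Bond=21.5517
(1,1): Delta=-0.3627 Bond=52.4003
V0=5.3716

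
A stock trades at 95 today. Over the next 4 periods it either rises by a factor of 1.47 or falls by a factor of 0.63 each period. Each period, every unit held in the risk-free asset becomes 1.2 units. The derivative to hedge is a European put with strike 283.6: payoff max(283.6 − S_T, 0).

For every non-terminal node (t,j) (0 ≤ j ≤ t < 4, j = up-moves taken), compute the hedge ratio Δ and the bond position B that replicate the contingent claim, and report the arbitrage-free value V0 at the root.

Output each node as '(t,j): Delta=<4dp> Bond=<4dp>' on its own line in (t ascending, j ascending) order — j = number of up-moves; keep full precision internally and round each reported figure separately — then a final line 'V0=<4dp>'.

The replicating-portfolio and risk-neutral prices coincide; use p* = (1.2−0.63)/(1.47−0.63) = 0.6786 for the latter.
At expiry t=4: V(4,0)=268.6347, V(4,1)=248.6809, V(4,2)=202.1222, V(4,3)=93.4851, V(4,4)=0.0000
(3,0): S=23.7545. Δ = (V_up−V_dn)/(S_up−S_dn) = (248.6809−268.6347)/(34.9191−14.9653) = -1.0000. V = [p*·248.6809 + (1−p*)·268.6347]/1.2 = 212.5789. B = V − Δ·S = 236.3333.
(3,1): S=55.4271. Δ = (V_up−V_dn)/(S_up−S_dn) = (202.1222−248.6809)/(81.4778−34.9191) = -1.0000. V = [p*·202.1222 + (1−p*)·248.6809]/1.2 = 180.9062. B = V − Δ·S = 236.3333.
(3,2): S=129.3299. Δ = (V_up−V_dn)/(S_up−S_dn) = (93.4851−202.1222)/(190.1149−81.4778) = -1.0000. V = [p*·93.4851 + (1−p*)·202.1222]/1.2 = 107.0035. B = V − Δ·S = 236.3333.
(3,3): S=301.7697. Δ = (V_up−V_dn)/(S_up−S_dn) = (0.0000−93.4851)/(443.6014−190.1149) = -0.3688. V = [p*·0.0000 + (1−p*)·93.4851]/1.2 = 25.0407. B = V − Δ·S = 136.3324.
(2,0): S=37.7055. Δ = (V_up−V_dn)/(S_up−S_dn) = (180.9062−212.5789)/(55.4271−23.7545) = -1.0000. V = [p*·180.9062 + (1−p*)·212.5789]/1.2 = 159.2389. B = V − Δ·S = 196.9444.
(2,1): S=87.9795. Δ = (V_up−V_dn)/(S_up−S_dn) = (107.0035−180.9062)/(129.3299−55.4271) = -1.0000. V = [p*·107.0035 + (1−p*)·180.9062]/1.2 = 108.9649. B = V − Δ·S = 196.9444.
(2,2): S=205.2855. Δ = (V_up−V_dn)/(S_up−S_dn) = (25.0407−107.0035)/(301.7697−129.3299) = -0.4753. V = [p*·25.0407 + (1−p*)·107.0035]/1.2 = 42.8215. B = V − Δ·S = 140.3963.
(1,0): S=59.8500. Δ = (V_up−V_dn)/(S_up−S_dn) = (108.9649−159.2389)/(87.9795−37.7055) = -1.0000. V = [p*·108.9649 + (1−p*)·159.2389]/1.2 = 104.2704. B = V − Δ·S = 164.1204.
(1,1): S=139.6500. Δ = (V_up−V_dn)/(S_up−S_dn) = (42.8215−108.9649)/(205.2855−87.9795) = -0.5639. V = [p*·42.8215 + (1−p*)·108.9649]/1.2 = 53.4016. B = V − Δ·S = 132.1438.
(0,0): S=95.0000. Δ = (V_up−V_dn)/(S_up−S_dn) = (53.4016−104.2704)/(139.6500−59.8500) = -0.6375. V = [p*·53.4016 + (1−p*)·104.2704]/1.2 = 58.1269. B = V − Δ·S = 118.6850.
Each (Δ,B) replicates both successor values, so the strategy is self-financing and V0 is arbitrage-free.

(0,0): Delta=-0.6375 Bond=118.6850
(1,0): Delta=-1.0000 Bond=164.1204
(1,1): Delta=-0.5639 Bond=132.1438
(2,0): Delta=-1.0000 Bond=196.9444
(2,1): Delta=-1.0000 Bond=196.9444
(2,2): Delta=-0.4753 Bond=140.3963
(3,0): Delta=-1.0000 Bond=236.3333
(3,1): Delta=-1.0000 Bond=236.3333
(3,2): Delta=-1.0000 Bond=236.3333
(3,3): Delta=-0.3688 Bond=136.3324
V0=58.1269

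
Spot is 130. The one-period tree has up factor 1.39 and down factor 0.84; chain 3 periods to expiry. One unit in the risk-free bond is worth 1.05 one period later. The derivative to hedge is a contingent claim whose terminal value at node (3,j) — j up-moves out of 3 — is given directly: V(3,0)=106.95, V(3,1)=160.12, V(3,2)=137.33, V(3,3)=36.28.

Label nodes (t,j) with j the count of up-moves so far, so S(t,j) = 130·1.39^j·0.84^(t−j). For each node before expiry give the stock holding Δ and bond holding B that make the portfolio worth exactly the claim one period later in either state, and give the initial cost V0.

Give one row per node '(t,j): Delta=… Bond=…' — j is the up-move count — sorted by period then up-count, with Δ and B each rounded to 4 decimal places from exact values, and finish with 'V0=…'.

Risk-neutral probability p* = (R−d)/(u−d) = (1.05−0.84)/(1.39−0.84) = 0.3818.
Terminal payoffs: V(3,0)=106.9500, V(3,1)=160.1200, V(3,2)=137.3300, V(3,3)=36.2800
Node (2,0) S=91.7280: V=(p*·160.1200+(1−p*)·106.9500)/1.05=121.1917; Δ=(160.1200−106.9500)/(127.5019−77.0515)=1.0539; B=V−Δ·S=24.5190
Node (2,1) S=151.7880: V=(p*·137.3300+(1−p*)·160.1200)/1.05=144.2080; Δ=(137.3300−160.1200)/(210.9853−127.5019)=-0.2730; B=V−Δ·S=185.6443
Node (2,2) S=251.1730: V=(p*·36.2800+(1−p*)·137.3300)/1.05=94.0450; Δ=(36.2800−137.3300)/(349.1305−210.9853)=-0.7315; B=V−Δ·S=277.7723
Node (1,0) S=109.2000: V=(p*·144.2080+(1−p*)·121.1917)/1.05=123.7902; Δ=(144.2080−121.1917)/(151.7880−91.7280)=0.3832; B=V−Δ·S=81.9424
Node (1,1) S=180.7000: V=(p*·94.0450+(1−p*)·144.2080)/1.05=119.0998; Δ=(94.0450−144.2080)/(251.1730−151.7880)=-0.5047; B=V−Δ·S=210.3052
Node (0,0) S=130.0000: V=(p*·119.0998+(1−p*)·123.7902)/1.05=116.1899; Δ=(119.0998−123.7902)/(180.7000−109.2000)=-0.0656; B=V−Δ·S=124.7178
Check: Δ(0,0)·S0 + B(0,0) = 116.1899 = V0.

(0,0): Delta=-0.0656 Bond=124.7178
(1,0): Delta=0.3832 Bond=81.9424
(1,1): Delta=-0.5047 Bond=210.3052
(2,0): Delta=1.0539 Bond=24.5190
(2,1): Delta=-0.2730 Bond=185.6443
(2,2): Delta=-0.7315 Bond=277.7723
V0=116.1899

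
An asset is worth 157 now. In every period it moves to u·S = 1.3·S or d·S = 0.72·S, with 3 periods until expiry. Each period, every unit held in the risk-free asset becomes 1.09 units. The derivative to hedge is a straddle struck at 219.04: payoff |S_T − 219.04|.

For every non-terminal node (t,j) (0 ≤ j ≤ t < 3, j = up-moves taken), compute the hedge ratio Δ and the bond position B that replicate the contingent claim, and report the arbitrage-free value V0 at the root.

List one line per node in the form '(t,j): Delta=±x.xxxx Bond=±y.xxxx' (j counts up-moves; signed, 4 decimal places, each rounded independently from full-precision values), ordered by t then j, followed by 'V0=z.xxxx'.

(0,0): Delta=-0.0529 Bond=70.9213
(1,0): Delta=-1.0000 Bond=184.3616
(1,1): Delta=0.2448 Bond=16.5419
(2,0): Delta=-1.0000 Bond=200.9541
(2,1): Delta=-1.0000 Bond=200.9541
(2,2): Delta=0.6361 Bond=-85.7908
V0=62.6121

Risk-neutral probability p* = (R−d)/(u−d) = (1.09−0.72)/(1.3−0.72) = 0.6379.
Terminal values V(3,·): V(3,0)=160.4401, V(3,1)=113.2346, V(3,2)=28.0024, V(3,3)=125.8890
  t=2,j=0: stock 81.3888 → up 105.8054 (V=113.2346), down 58.5999 (V=160.4401). Price 119.5653; hedge Δ=-1.0000, bond B=200.9541.
  t=2,j=1: stock 146.9520 → up 191.0376 (V=28.0024), down 105.8054 (V=113.2346). Price 54.0021; hedge Δ=-1.0000, bond B=200.9541.
  t=2,j=2: stock 265.3300 → up 344.9290 (V=125.8890), down 191.0376 (V=28.0024). Price 82.9792; hedge Δ=0.6361, bond B=-85.7908.
  t=1,j=0: stock 113.0400 → up 146.9520 (V=54.0021), down 81.3888 (V=119.5653). Price 71.3216; hedge Δ=-1.0000, bond B=184.3616.
  t=1,j=1: stock 204.1000 → up 265.3300 (V=82.9792), down 146.9520 (V=54.0021). Price 66.5023; hedge Δ=0.2448, bond B=16.5419.
  t=0,j=0: stock 157.0000 → up 204.1000 (V=66.5023), down 113.0400 (V=71.3216). Price 62.6121; hedge Δ=-0.0529, bond B=70.9213.
Self-financing check: at every node Δ·S+B equals the discounted successor values.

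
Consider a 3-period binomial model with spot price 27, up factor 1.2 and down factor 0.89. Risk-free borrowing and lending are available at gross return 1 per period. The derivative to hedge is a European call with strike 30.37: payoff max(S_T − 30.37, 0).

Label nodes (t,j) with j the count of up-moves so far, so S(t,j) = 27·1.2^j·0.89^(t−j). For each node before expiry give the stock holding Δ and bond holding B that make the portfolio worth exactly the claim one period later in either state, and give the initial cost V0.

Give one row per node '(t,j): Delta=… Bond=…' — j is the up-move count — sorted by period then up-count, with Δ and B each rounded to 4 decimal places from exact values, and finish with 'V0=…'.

(0,0): Delta=0.4129 Bond=-9.3884
(1,0): Delta=0.2016 Bond=-4.3125
(1,1): Delta=0.6977 Bond=-18.6173
(2,0): Delta=0.0000 Bond=0.0000
(2,1): Delta=0.4736 Bond=-12.1534
(2,2): Delta=1.0000 Bond=-30.3700
V0=1.7592

Risk-neutral probability p* = (R−d)/(u−d) = (1−0.89)/(1.2−0.89) = 0.3548.
Terminal values V(3,·): V(3,0)=0.0000, V(3,1)=0.0000, V(3,2)=4.2332, V(3,3)=16.2860
Node (2,0) S=21.3867: V=(p*·0.0000+(1−p*)·0.0000)/1=0.0000; Δ=(0.0000−0.0000)/(25.6640−19.0342)=0.0000; B=V−Δ·S=0.0000
Node (2,1) S=28.8360: V=(p*·4.2332+(1−p*)·0.0000)/1=1.5021; Δ=(4.2332−0.0000)/(34.6032−25.6640)=0.4736; B=V−Δ·S=-12.1534
Node (2,2) S=38.8800: V=(p*·16.2860+(1−p*)·4.2332)/1=8.5100; Δ=(16.2860−4.2332)/(46.6560−34.6032)=1.0000; B=V−Δ·S=-30.3700
Node (1,0) S=24.0300: V=(p*·1.5021+(1−p*)·0.0000)/1=0.5330; Δ=(1.5021−0.0000)/(28.8360−21.3867)=0.2016; B=V−Δ·S=-4.3125
Node (1,1) S=32.4000: V=(p*·8.5100+(1−p*)·1.5021)/1=3.9888; Δ=(8.5100−1.5021)/(38.8800−28.8360)=0.6977; B=V−Δ·S=-18.6173
Node (0,0) S=27.0000: V=(p*·3.9888+(1−p*)·0.5330)/1=1.7592; Δ=(3.9888−0.5330)/(32.4000−24.0300)=0.4129; B=V−Δ·S=-9.3884
Each (Δ,B) replicates both successor values, so the strategy is self-financing and V0 is arbitrage-free.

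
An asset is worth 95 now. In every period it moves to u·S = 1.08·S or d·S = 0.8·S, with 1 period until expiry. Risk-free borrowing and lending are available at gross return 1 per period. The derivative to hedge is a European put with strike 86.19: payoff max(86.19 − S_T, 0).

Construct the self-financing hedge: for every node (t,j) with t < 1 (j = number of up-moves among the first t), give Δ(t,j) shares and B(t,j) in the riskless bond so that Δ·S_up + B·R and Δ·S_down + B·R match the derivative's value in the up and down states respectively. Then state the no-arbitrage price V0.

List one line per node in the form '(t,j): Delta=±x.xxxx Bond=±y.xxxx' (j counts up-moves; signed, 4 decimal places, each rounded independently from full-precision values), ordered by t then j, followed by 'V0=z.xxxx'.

(0,0): Delta=-0.3831 Bond=39.3043
V0=2.9114

Since d<R<u, set p* = (R−d)/(u−d) = 0.7143; price each node as the discounted p*-expectation of its children.
At expiry t=1: V(1,0)=10.1900, V(1,1)=0.0000
(0,0): S=95.0000. Δ = (V_up−V_dn)/(S_up−S_dn) = (0.0000−10.1900)/(102.6000−76.0000) = -0.3831. V = [p*·0.0000 + (1−p*)·10.1900]/1 = 2.9114. B = V − Δ·S = 39.3043.
The time-0 hedge costs 2.9114, which is the no-arbitrage price.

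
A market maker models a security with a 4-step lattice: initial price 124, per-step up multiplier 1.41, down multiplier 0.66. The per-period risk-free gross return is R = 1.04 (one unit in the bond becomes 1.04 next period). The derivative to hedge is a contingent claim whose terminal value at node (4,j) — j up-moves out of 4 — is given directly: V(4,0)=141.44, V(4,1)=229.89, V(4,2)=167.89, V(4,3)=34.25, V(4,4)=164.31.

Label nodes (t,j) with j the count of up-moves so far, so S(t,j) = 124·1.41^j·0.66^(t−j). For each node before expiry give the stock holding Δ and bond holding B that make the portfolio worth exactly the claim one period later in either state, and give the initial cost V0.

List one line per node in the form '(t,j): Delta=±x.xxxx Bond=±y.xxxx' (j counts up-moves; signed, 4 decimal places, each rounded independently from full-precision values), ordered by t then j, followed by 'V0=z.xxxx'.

(0,0): Delta=-0.4414 Bond=180.2790
(1,0): Delta=-0.6594 Bond=205.3304
(1,1): Delta=-0.3420 Bond=170.1193
(2,0): Delta=0.2901 Bond=162.2590
(2,1): Delta=-1.0921 Bond=263.4787
(2,2): Delta=-0.0002 Bond=92.6472
(3,0): Delta=3.3081 Bond=61.1577
(3,1): Delta=-1.0854 Bond=273.5096
(3,2): Delta=-1.0951 Bond=274.5127
(3,3): Delta=0.4989 Bond=-77.1181
V0=125.5479

Since d<R<u, set p* = (R−d)/(u−d) = 0.5067; price each node as the discounted p*-expectation of its children.
Terminal values V(4,·): V(4,0)=141.4400, V(4,1)=229.8900, V(4,2)=167.8900, V(4,3)=34.2500, V(4,4)=164.3100
(3,0): S=35.6495. Δ = (V_up−V_dn)/(S_up−S_dn) = (229.8900−141.4400)/(50.2658−23.5287) = 3.3081. V = [p*·229.8900 + (1−p*)·141.4400]/1.04 = 179.0910. B = V − Δ·S = 61.1577.
(3,1): S=76.1603. Δ = (V_up−V_dn)/(S_up−S_dn) = (167.8900−229.8900)/(107.3860−50.2658) = -1.0854. V = [p*·167.8900 + (1−p*)·229.8900]/1.04 = 190.8429. B = V − Δ·S = 273.5096.
(3,2): S=162.7061. Δ = (V_up−V_dn)/(S_up−S_dn) = (34.2500−167.8900)/(229.4156−107.3860) = -1.0951. V = [p*·34.2500 + (1−p*)·167.8900]/1.04 = 96.3260. B = V − Δ·S = 274.5127.
(3,3): S=347.5994. Δ = (V_up−V_dn)/(S_up−S_dn) = (164.3100−34.2500)/(490.1152−229.4156) = 0.4989. V = [p*·164.3100 + (1−p*)·34.2500]/1.04 = 96.2953. B = V − Δ·S = -77.1181.
(2,0): S=54.0144. Δ = (V_up−V_dn)/(S_up−S_dn) = (190.8429−179.0910)/(76.1603−35.6495) = 0.2901. V = [p*·190.8429 + (1−p*)·179.0910]/1.04 = 177.9282. B = V − Δ·S = 162.2590.
(2,1): S=115.3944. Δ = (V_up−V_dn)/(S_up−S_dn) = (96.3260−190.8429)/(162.7061−76.1603) = -1.0921. V = [p*·96.3260 + (1−p*)·190.8429]/1.04 = 137.4561. B = V − Δ·S = 263.4787.
(2,2): S=246.5244. Δ = (V_up−V_dn)/(S_up−S_dn) = (96.2953−96.3260)/(347.5994−162.7061) = -0.0002. V = [p*·96.2953 + (1−p*)·96.3260]/1.04 = 92.6062. B = V − Δ·S = 92.6472.
(1,0): S=81.8400. Δ = (V_up−V_dn)/(S_up−S_dn) = (137.4561−177.9282)/(115.3944−54.0144) = -0.6594. V = [p*·137.4561 + (1−p*)·177.9282]/1.04 = 151.3676. B = V − Δ·S = 205.3304.
(1,1): S=174.8400. Δ = (V_up−V_dn)/(S_up−S_dn) = (92.6062−137.4561)/(246.5244−115.3944) = -0.3420. V = [p*·92.6062 + (1−p*)·137.4561]/1.04 = 110.3194. B = V − Δ·S = 170.1193.
(0,0): S=124.0000. Δ = (V_up−V_dn)/(S_up−S_dn) = (110.3194−151.3676)/(174.8400−81.8400) = -0.4414. V = [p*·110.3194 + (1−p*)·151.3676]/1.04 = 125.5479. B = V − Δ·S = 180.2790.
The time-0 hedge costs 125.5479, which is the no-arbitrage price.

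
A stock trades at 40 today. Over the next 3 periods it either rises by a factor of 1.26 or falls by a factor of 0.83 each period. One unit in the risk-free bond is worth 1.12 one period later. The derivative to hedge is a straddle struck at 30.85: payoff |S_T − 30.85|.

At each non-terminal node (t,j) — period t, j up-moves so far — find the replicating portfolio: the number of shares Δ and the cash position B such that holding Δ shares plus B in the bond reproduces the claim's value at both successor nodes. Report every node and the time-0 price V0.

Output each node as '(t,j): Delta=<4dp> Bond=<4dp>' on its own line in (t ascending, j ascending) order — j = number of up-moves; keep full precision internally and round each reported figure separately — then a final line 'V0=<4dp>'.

(0,0): Delta=0.9216 Bond=-18.4305
(1,0): Delta=0.6751 Bond=-12.4574
(1,1): Delta=1.0000 Bond=-24.5934
(2,0): Delta=-0.3467 Bond=14.2034
(2,1): Delta=1.0000 Bond=-27.5446
(2,2): Delta=1.0000 Bond=-27.5446
V0=18.4336

Risk-neutral probability p* = (R−d)/(u−d) = (1.12−0.83)/(1.26−0.83) = 0.6744.
At expiry t=3: V(3,0)=7.9785, V(3,1)=3.8706, V(3,2)=21.8583, V(3,3)=49.1650
(2,0): S=27.5560. Δ = (V_up−V_dn)/(S_up−S_dn) = (3.8706−7.9785)/(34.7206−22.8715) = -0.3467. V = [p*·3.8706 + (1−p*)·7.9785]/1.12 = 4.6500. B = V − Δ·S = 14.2034.
(2,1): S=41.8320. Δ = (V_up−V_dn)/(S_up−S_dn) = (21.8583−3.8706)/(52.7083−34.7206) = 1.0000. V = [p*·21.8583 + (1−p*)·3.8706]/1.12 = 14.2874. B = V − Δ·S = -27.5446.
(2,2): S=63.5040. Δ = (V_up−V_dn)/(S_up−S_dn) = (49.1650−21.8583)/(80.0150−52.7083) = 1.0000. V = [p*·49.1650 + (1−p*)·21.8583]/1.12 = 35.9594. B = V − Δ·S = -27.5446.
(1,0): S=33.2000. Δ = (V_up−V_dn)/(S_up−S_dn) = (14.2874−4.6500)/(41.8320−27.5560) = 0.6751. V = [p*·14.2874 + (1−p*)·4.6500]/1.12 = 9.9550. B = V − Δ·S = -12.4574.
(1,1): S=50.4000. Δ = (V_up−V_dn)/(S_up−S_dn) = (35.9594−14.2874)/(63.5040−41.8320) = 1.0000. V = [p*·35.9594 + (1−p*)·14.2874]/1.12 = 25.8066. B = V − Δ·S = -24.5934.
(0,0): S=40.0000. Δ = (V_up−V_dn)/(S_up−S_dn) = (25.8066−9.9550)/(50.4000−33.2000) = 0.9216. V = [p*·25.8066 + (1−p*)·9.9550]/1.12 = 18.4336. B = V − Δ·S = -18.4305.
Root portfolio cost Δ·40+B reproduces V0=18.4336.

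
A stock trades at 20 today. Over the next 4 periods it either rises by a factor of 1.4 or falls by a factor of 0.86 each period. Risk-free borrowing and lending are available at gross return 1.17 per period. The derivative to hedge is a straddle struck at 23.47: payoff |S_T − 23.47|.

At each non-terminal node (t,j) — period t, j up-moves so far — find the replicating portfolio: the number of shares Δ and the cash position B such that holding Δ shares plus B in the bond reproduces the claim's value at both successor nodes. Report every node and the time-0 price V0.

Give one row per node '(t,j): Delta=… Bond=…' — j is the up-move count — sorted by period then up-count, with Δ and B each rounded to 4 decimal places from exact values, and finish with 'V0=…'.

The replicating-portfolio and risk-neutral prices coincide; use p* = (1.17−0.86)/(1.4−0.86) = 0.5741 for the latter.
Payoff layer (t=4): V(4,0)=12.5298, V(4,1)=5.6604, V(4,2)=5.5223, V(4,3)=23.7268, V(4,4)=53.3620
Node (3,0) S=12.7211: V=(p*·5.6604+(1−p*)·12.5298)/1.17=7.3387; Δ=(5.6604−12.5298)/(17.8096−10.9402)=-1.0000; B=V−Δ·S=20.0598
Node (3,1) S=20.7088: V=(p*·5.5223+(1−p*)·5.6604)/1.17=4.7702; Δ=(5.5223−5.6604)/(28.9923−17.8096)=-0.0124; B=V−Δ·S=5.0260
Node (3,2) S=33.7120: V=(p*·23.7268+(1−p*)·5.5223)/1.17=13.6522; Δ=(23.7268−5.5223)/(47.1968−28.9923)=1.0000; B=V−Δ·S=-20.0598
Node (3,3) S=54.8800: V=(p*·53.3620+(1−p*)·23.7268)/1.17=34.8202; Δ=(53.3620−23.7268)/(76.8320−47.1968)=1.0000; B=V−Δ·S=-20.0598
Node (2,0) S=14.7920: V=(p*·4.7702+(1−p*)·7.3387)/1.17=5.0121; Δ=(4.7702−7.3387)/(20.7088−12.7211)=-0.3216; B=V−Δ·S=9.7686
Node (2,1) S=24.0800: V=(p*·13.6522+(1−p*)·4.7702)/1.17=8.4351; Δ=(13.6522−4.7702)/(33.7120−20.7088)=0.6831; B=V−Δ·S=-8.0129
Node (2,2) S=39.2000: V=(p*·34.8202+(1−p*)·13.6522)/1.17=22.0548; Δ=(34.8202−13.6522)/(54.8800−33.7120)=1.0000; B=V−Δ·S=-17.1452
Node (1,0) S=17.2000: V=(p*·8.4351+(1−p*)·5.0121)/1.17=5.9634; Δ=(8.4351−5.0121)/(24.0800−14.7920)=0.3685; B=V−Δ·S=-0.3755
Node (1,1) S=28.0000: V=(p*·22.0548+(1−p*)·8.4351)/1.17=13.8922; Δ=(22.0548−8.4351)/(39.2000−24.0800)=0.9008; B=V−Δ·S=-11.3295
Node (0,0) S=20.0000: V=(p*·13.8922+(1−p*)·5.9634)/1.17=8.9873; Δ=(13.8922−5.9634)/(28.0000−17.2000)=0.7341; B=V−Δ·S=-5.6956
Check: Δ(0,0)·S0 + B(0,0) = 8.9873 = V0.

(0,0): Delta=0.7341 Bond=-5.6956
(1,0): Delta=0.3685 Bond=-0.3755
(1,1): Delta=0.9008 Bond=-11.3295
(2,0): Delta=-0.3216 Bond=9.7686
(2,1): Delta=0.6831 Bond=-8.0129
(2,2): Delta=1.0000 Bond=-17.1452
(3,0): Delta=-1.0000 Bond=20.0598
(3,1): Delta=-0.0124 Bond=5.0260
(3,2): Delta=1.0000 Bond=-20.0598
(3,3): Delta=1.0000 Bond=-20.0598
V0=8.9873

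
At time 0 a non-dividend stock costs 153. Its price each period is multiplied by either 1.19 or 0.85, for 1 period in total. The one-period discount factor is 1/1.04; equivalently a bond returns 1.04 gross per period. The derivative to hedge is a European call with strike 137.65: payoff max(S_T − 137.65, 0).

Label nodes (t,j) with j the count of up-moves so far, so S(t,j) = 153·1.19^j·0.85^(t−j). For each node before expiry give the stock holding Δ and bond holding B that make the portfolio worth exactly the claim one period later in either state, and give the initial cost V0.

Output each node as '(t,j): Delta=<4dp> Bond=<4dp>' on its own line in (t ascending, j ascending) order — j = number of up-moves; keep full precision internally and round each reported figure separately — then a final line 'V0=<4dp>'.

(0,0): Delta=0.8539 Bond=-106.7788
V0=23.8682

Under the risk-neutral measure, an up-move has probability p* = (R−d)/(u−d) = 0.5588 and values discount at R = 1.04.
Terminal payoffs: V(1,0)=0.0000, V(1,1)=44.4200
(0,0): S=153.0000. Δ = (V_up−V_dn)/(S_up−S_dn) = (44.4200−0.0000)/(182.0700−130.0500) = 0.8539. V = [p*·44.4200 + (1−p*)·0.0000]/1.04 = 23.8682. B = V − Δ·S = -106.7788.
Self-financing check: at every node Δ·S+B equals the discounted successor values.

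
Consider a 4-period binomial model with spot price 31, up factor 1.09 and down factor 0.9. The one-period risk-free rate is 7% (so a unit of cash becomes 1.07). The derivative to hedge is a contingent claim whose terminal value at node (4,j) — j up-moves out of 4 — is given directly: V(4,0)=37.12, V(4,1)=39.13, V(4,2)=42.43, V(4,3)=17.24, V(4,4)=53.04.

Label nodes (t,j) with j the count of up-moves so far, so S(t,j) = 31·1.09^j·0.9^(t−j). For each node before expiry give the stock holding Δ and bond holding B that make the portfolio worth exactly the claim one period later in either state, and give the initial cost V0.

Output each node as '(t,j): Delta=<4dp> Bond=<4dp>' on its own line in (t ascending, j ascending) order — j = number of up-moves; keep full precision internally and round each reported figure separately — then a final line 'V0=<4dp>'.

The replicating-portfolio and risk-neutral prices coincide; use p* = (1.07−0.9)/(1.09−0.9) = 0.8947 for the latter.
Terminal values V(4,·): V(4,0)=37.1200, V(4,1)=39.1300, V(4,2)=42.4300, V(4,3)=17.2400, V(4,4)=53.0400
(3,0): S=22.5990. Δ = (V_up−V_dn)/(S_up−S_dn) = (39.1300−37.1200)/(24.6329−20.3391) = 0.4681. V = [p*·39.1300 + (1−p*)·37.1200]/1.07 = 36.3724. B = V − Δ·S = 25.7934.
(3,1): S=27.3699. Δ = (V_up−V_dn)/(S_up−S_dn) = (42.4300−39.1300)/(29.8332−24.6329) = 0.6346. V = [p*·42.4300 + (1−p*)·39.1300]/1.07 = 39.3296. B = V − Δ·S = 21.9611.
(3,2): S=33.1480. Δ = (V_up−V_dn)/(S_up−S_dn) = (17.2400−42.4300)/(36.1313−29.8332) = -3.9996. V = [p*·17.2400 + (1−p*)·42.4300]/1.07 = 18.5903. B = V − Δ·S = 151.1692.
(3,3): S=40.1459. Δ = (V_up−V_dn)/(S_up−S_dn) = (53.0400−17.2400)/(43.7590−36.1313) = 4.6934. V = [p*·53.0400 + (1−p*)·17.2400]/1.07 = 46.0482. B = V − Δ·S = -142.3728.
(2,0): S=25.1100. Δ = (V_up−V_dn)/(S_up−S_dn) = (39.3296−36.3724)/(27.3699−22.5990) = 0.6198. V = [p*·39.3296 + (1−p*)·36.3724]/1.07 = 36.4657. B = V − Δ·S = 20.9014.
(2,1): S=30.4110. Δ = (V_up−V_dn)/(S_up−S_dn) = (18.5903−39.3296)/(33.1480−27.3699) = -3.5893. V = [p*·18.5903 + (1−p*)·39.3296]/1.07 = 19.4143. B = V − Δ·S = 128.5686.
(2,2): S=36.8311. Δ = (V_up−V_dn)/(S_up−S_dn) = (46.0482−18.5903)/(40.1459−33.1480) = 3.9237. V = [p*·46.0482 + (1−p*)·18.5903]/1.07 = 40.3345. B = V − Δ·S = -104.1810.
(1,0): S=27.9000. Δ = (V_up−V_dn)/(S_up−S_dn) = (19.4143−36.4657)/(30.4110−25.1100) = -3.2166. V = [p*·19.4143 + (1−p*)·36.4657]/1.07 = 19.8217. B = V − Δ·S = 109.5656.
(1,1): S=33.7900. Δ = (V_up−V_dn)/(S_up−S_dn) = (40.3345−19.4143)/(36.8311−30.4110) = 3.2585. V = [p*·40.3345 + (1−p*)·19.4143]/1.07 = 35.6377. B = V − Δ·S = -74.4683.
(0,0): S=31.0000. Δ = (V_up−V_dn)/(S_up−S_dn) = (35.6377−19.8217)/(33.7900−27.9000) = 2.6852. V = [p*·35.6377 + (1−p*)·19.8217]/1.07 = 31.7504. B = V − Δ·S = -51.4919.
Self-financing check: at every node Δ·S+B equals the discounted successor values.

(0,0): Delta=2.6852 Bond=-51.4919
(1,0): Delta=-3.2166 Bond=109.5656
(1,1): Delta=3.2585 Bond=-74.4683
(2,0): Delta=0.6198 Bond=20.9014
(2,1): Delta=-3.5893 Bond=128.5686
(2,2): Delta=3.9237 Bond=-104.1810
(3,0): Delta=0.4681 Bond=25.7934
(3,1): Delta=0.6346 Bond=21.9611
(3,2): Delta=-3.9996 Bond=151.1692
(3,3): Delta=4.6934 Bond=-142.3728
V0=31.7504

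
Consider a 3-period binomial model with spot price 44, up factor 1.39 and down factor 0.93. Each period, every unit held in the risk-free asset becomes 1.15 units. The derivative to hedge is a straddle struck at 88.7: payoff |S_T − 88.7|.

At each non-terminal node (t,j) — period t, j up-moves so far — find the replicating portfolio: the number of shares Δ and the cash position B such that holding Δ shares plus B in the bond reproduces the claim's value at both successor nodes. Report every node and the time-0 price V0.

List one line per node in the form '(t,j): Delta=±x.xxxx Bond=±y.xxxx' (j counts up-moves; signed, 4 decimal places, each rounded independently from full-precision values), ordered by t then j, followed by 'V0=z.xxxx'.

(0,0): Delta=-0.4964 Bond=40.4020
(1,0): Delta=-1.0000 Bond=67.0699
(1,1): Delta=-0.1288 Bond=23.9812
(2,0): Delta=-1.0000 Bond=77.1304
(2,1): Delta=-1.0000 Bond=77.1304
(2,2): Delta=0.5071 Bond=-26.4784
V0=18.5608

Under the risk-neutral measure, an up-move has probability p* = (R−d)/(u−d) = 0.4783 and values discount at R = 1.15.
Payoff layer (t=3): V(3,0)=53.3083, V(3,1)=35.8027, V(3,2)=9.6385, V(3,3)=29.4672
(2,0): S=38.0556. Δ = (V_up−V_dn)/(S_up−S_dn) = (35.8027−53.3083)/(52.8973−35.3917) = -1.0000. V = [p*·35.8027 + (1−p*)·53.3083]/1.15 = 39.0748. B = V − Δ·S = 77.1304.
(2,1): S=56.8788. Δ = (V_up−V_dn)/(S_up−S_dn) = (9.6385−35.8027)/(79.0615−52.8973) = -1.0000. V = [p*·9.6385 + (1−p*)·35.8027]/1.15 = 20.2516. B = V − Δ·S = 77.1304.
(2,2): S=85.0124. Δ = (V_up−V_dn)/(S_up−S_dn) = (29.4672−9.6385)/(118.1672−79.0615) = 0.5071. V = [p*·29.4672 + (1−p*)·9.6385]/1.15 = 16.6276. B = V − Δ·S = -26.4784.
(1,0): S=40.9200. Δ = (V_up−V_dn)/(S_up−S_dn) = (20.2516−39.0748)/(56.8788−38.0556) = -1.0000. V = [p*·20.2516 + (1−p*)·39.0748]/1.15 = 26.1499. B = V − Δ·S = 67.0699.
(1,1): S=61.1600. Δ = (V_up−V_dn)/(S_up−S_dn) = (16.6276−20.2516)/(85.0124−56.8788) = -0.1288. V = [p*·16.6276 + (1−p*)·20.2516]/1.15 = 16.1030. B = V − Δ·S = 23.9812.
(0,0): S=44.0000. Δ = (V_up−V_dn)/(S_up−S_dn) = (16.1030−26.1499)/(61.1600−40.9200) = -0.4964. V = [p*·16.1030 + (1−p*)·26.1499]/1.15 = 18.5608. B = V − Δ·S = 40.4020.
Root portfolio cost Δ·44+B reproduces V0=18.5608.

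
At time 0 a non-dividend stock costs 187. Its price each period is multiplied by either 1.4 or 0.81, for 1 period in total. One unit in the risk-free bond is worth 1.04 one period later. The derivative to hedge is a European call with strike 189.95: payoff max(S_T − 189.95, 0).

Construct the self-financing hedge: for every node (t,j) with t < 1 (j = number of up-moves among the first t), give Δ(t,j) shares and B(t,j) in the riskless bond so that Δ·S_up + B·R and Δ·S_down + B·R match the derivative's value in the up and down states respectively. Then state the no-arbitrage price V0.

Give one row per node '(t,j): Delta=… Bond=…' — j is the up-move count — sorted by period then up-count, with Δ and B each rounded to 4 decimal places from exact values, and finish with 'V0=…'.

(0,0): Delta=0.6512 Bond=-94.8476
V0=26.9320

The replicating-portfolio and risk-neutral prices coincide; use p* = (1.04−0.81)/(1.4−0.81) = 0.3898 for the latter.
At expiry t=1: V(1,0)=0.0000, V(1,1)=71.8500
Node (0,0) S=187.0000: V=(p*·71.8500+(1−p*)·0.0000)/1.04=26.9320; Δ=(71.8500−0.0000)/(261.8000−151.4700)=0.6512; B=V−Δ·S=-94.8476
Check: Δ(0,0)·S0 + B(0,0) = 26.9320 = V0.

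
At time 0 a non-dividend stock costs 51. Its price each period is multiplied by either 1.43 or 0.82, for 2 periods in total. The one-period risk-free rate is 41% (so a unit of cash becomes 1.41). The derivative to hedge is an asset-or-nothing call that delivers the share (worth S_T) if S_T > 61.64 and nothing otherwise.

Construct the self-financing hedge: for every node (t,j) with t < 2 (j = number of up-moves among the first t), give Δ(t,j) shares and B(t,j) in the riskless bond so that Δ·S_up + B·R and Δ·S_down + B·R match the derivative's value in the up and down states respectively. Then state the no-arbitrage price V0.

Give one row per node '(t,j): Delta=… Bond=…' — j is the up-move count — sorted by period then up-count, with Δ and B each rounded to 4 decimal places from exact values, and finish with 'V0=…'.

Since d<R<u, set p* = (R−d)/(u−d) = 0.9672; price each node as the discounted p*-expectation of its children.
Terminal values V(2,·): V(2,0)=0.0000, V(2,1)=0.0000, V(2,2)=104.2899
Node (1,0) S=41.8200: V=(p*·0.0000+(1−p*)·0.0000)/1.41=0.0000; Δ=(0.0000−0.0000)/(59.8026−34.2924)=0.0000; B=V−Δ·S=0.0000
Node (1,1) S=72.9300: V=(p*·104.2899+(1−p*)·0.0000)/1.41=71.5394; Δ=(104.2899−0.0000)/(104.2899−59.8026)=2.3443; B=V−Δ·S=-99.4276
Node (0,0) S=51.0000: V=(p*·71.5394+(1−p*)·0.0000)/1.41=49.0737; Δ=(71.5394−0.0000)/(72.9300−41.8200)=2.2996; B=V−Δ·S=-68.2041
Self-financing check: at every node Δ·S+B equals the discounted successor values.

(0,0): Delta=2.2996 Bond=-68.2041
(1,0): Delta=0.0000 Bond=0.0000
(1,1): Delta=2.3443 Bond=-99.4276
V0=49.0737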